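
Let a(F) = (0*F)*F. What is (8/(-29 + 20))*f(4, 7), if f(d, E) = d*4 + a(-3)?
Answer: -128/9 ≈ -14.222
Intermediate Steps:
a(F) = 0 (a(F) = 0*F = 0)
f(d, E) = 4*d (f(d, E) = d*4 + 0 = 4*d + 0 = 4*d)
(8/(-29 + 20))*f(4, 7) = (8/(-29 + 20))*(4*4) = (8/(-9))*16 = -⅑*8*16 = -8/9*16 = -128/9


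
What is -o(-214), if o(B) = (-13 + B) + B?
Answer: 441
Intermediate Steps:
o(B) = -13 + 2*B
-o(-214) = -(-13 + 2*(-214)) = -(-13 - 428) = -1*(-441) = 441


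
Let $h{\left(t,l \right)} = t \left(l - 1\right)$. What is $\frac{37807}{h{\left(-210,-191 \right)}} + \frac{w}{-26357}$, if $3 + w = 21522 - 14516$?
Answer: $\frac{102016877}{151816320} \approx 0.67198$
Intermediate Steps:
$h{\left(t,l \right)} = t \left(-1 + l\right)$
$w = 7003$ ($w = -3 + \left(21522 - 14516\right) = -3 + 7006 = 7003$)
$\frac{37807}{h{\left(-210,-191 \right)}} + \frac{w}{-26357} = \frac{37807}{\left(-210\right) \left(-1 - 191\right)} + \frac{7003}{-26357} = \frac{37807}{\left(-210\right) \left(-192\right)} + 7003 \left(- \frac{1}{26357}\right) = \frac{37807}{40320} - \frac{7003}{26357} = 37807 \cdot \frac{1}{40320} - \frac{7003}{26357} = \frac{5401}{5760} - \frac{7003}{26357} = \frac{102016877}{151816320}$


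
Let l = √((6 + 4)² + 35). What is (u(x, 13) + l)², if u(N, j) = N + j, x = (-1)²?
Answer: 331 + 84*√15 ≈ 656.33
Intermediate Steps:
x = 1
l = 3*√15 (l = √(10² + 35) = √(100 + 35) = √135 = 3*√15 ≈ 11.619)
(u(x, 13) + l)² = ((1 + 13) + 3*√15)² = (14 + 3*√15)²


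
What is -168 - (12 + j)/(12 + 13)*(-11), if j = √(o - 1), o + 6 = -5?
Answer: -4068/25 + 22*I*√3/25 ≈ -162.72 + 1.5242*I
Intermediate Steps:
o = -11 (o = -6 - 5 = -11)
j = 2*I*√3 (j = √(-11 - 1) = √(-12) = 2*I*√3 ≈ 3.4641*I)
-168 - (12 + j)/(12 + 13)*(-11) = -168 - (12 + 2*I*√3)/(12 + 13)*(-11) = -168 - (12 + 2*I*√3)/25*(-11) = -168 - (12 + 2*I*√3)*(1/25)*(-11) = -168 - (12/25 + 2*I*√3/25)*(-11) = -168 - (-132/25 - 22*I*√3/25) = -168 + (132/25 + 22*I*√3/25) = -4068/25 + 22*I*√3/25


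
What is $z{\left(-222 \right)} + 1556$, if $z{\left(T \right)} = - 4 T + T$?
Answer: $2222$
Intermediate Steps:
$z{\left(T \right)} = - 3 T$
$z{\left(-222 \right)} + 1556 = \left(-3\right) \left(-222\right) + 1556 = 666 + 1556 = 2222$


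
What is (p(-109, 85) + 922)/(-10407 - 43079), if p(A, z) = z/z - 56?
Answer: -867/53486 ≈ -0.016210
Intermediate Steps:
p(A, z) = -55 (p(A, z) = 1 - 56 = -55)
(p(-109, 85) + 922)/(-10407 - 43079) = (-55 + 922)/(-10407 - 43079) = 867/(-53486) = 867*(-1/53486) = -867/53486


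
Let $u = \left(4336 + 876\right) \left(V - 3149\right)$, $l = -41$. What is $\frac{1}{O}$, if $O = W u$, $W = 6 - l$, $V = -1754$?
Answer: $- \frac{1}{1201058492} \approx -8.326 \cdot 10^{-10}$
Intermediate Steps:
$u = -25554436$ ($u = \left(4336 + 876\right) \left(-1754 - 3149\right) = 5212 \left(-4903\right) = -25554436$)
$W = 47$ ($W = 6 - -41 = 6 + 41 = 47$)
$O = -1201058492$ ($O = 47 \left(-25554436\right) = -1201058492$)
$\frac{1}{O} = \frac{1}{-1201058492} = - \frac{1}{1201058492}$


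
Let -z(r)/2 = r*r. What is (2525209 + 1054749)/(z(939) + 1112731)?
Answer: -3579958/650711 ≈ -5.5016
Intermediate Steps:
z(r) = -2*r² (z(r) = -2*r*r = -2*r²)
(2525209 + 1054749)/(z(939) + 1112731) = (2525209 + 1054749)/(-2*939² + 1112731) = 3579958/(-2*881721 + 1112731) = 3579958/(-1763442 + 1112731) = 3579958/(-650711) = 3579958*(-1/650711) = -3579958/650711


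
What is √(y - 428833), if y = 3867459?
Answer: √3438626 ≈ 1854.4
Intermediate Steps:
√(y - 428833) = √(3867459 - 428833) = √3438626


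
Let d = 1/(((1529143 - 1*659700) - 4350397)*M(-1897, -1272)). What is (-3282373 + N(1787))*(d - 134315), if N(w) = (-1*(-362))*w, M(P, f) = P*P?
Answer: 211153229277364017255909/596504399666 ≈ 3.5398e+11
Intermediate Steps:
M(P, f) = P²
N(w) = 362*w
d = -1/12526592392986 (d = 1/(((1529143 - 1*659700) - 4350397)*((-1897)²)) = 1/(((1529143 - 659700) - 4350397)*3598609) = (1/3598609)/(869443 - 4350397) = (1/3598609)/(-3480954) = -1/3480954*1/3598609 = -1/12526592392986 ≈ -7.9830e-14)
(-3282373 + N(1787))*(d - 134315) = (-3282373 + 362*1787)*(-1/12526592392986 - 134315) = (-3282373 + 646894)*(-1682509257263914591/12526592392986) = -2635479*(-1682509257263914591/12526592392986) = 211153229277364017255909/596504399666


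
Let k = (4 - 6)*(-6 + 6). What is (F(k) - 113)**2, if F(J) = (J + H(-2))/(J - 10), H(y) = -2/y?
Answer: 1279161/100 ≈ 12792.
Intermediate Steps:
k = 0 (k = -2*0 = 0)
F(J) = (1 + J)/(-10 + J) (F(J) = (J - 2/(-2))/(J - 10) = (J - 2*(-1/2))/(-10 + J) = (J + 1)/(-10 + J) = (1 + J)/(-10 + J))
(F(k) - 113)**2 = ((1 + 0)/(-10 + 0) - 113)**2 = (1/(-10) - 113)**2 = (-1/10*1 - 113)**2 = (-1/10 - 113)**2 = (-1131/10)**2 = 1279161/100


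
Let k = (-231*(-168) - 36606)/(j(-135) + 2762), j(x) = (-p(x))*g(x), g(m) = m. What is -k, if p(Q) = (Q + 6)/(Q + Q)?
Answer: -4404/5653 ≈ -0.77906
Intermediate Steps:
p(Q) = (6 + Q)/(2*Q) (p(Q) = (6 + Q)/((2*Q)) = (6 + Q)*(1/(2*Q)) = (6 + Q)/(2*Q))
j(x) = -3 - x/2 (j(x) = (-(6 + x)/(2*x))*x = -3 - x/2)
k = 4404/5653 (k = (-231*(-168) - 36606)/((-3 - ½*(-135)) + 2762) = (38808 - 36606)/((-3 + 135/2) + 2762) = 2202/(129/2 + 2762) = 2202/(5653/2) = 2202*(2/5653) = 4404/5653 ≈ 0.77906)
-k = -1*4404/5653 = -4404/5653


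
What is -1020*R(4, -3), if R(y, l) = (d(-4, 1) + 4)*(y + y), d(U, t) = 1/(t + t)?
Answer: -36720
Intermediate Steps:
d(U, t) = 1/(2*t)
R(y, l) = 9*y (R(y, l) = ((½)/1 + 4)*(y + y) = ((½)*1 + 4)*(2*y) = (½ + 4)*(2*y) = 9*(2*y)/2 = 9*y)
-1020*R(4, -3) = -9180*4 = -1020*36 = -36720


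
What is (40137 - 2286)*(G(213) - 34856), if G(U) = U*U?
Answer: 397927563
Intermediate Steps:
G(U) = U²
(40137 - 2286)*(G(213) - 34856) = (40137 - 2286)*(213² - 34856) = 37851*(45369 - 34856) = 37851*10513 = 397927563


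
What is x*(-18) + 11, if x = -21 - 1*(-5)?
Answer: 299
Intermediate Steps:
x = -16 (x = -21 + 5 = -16)
x*(-18) + 11 = -16*(-18) + 11 = 288 + 11 = 299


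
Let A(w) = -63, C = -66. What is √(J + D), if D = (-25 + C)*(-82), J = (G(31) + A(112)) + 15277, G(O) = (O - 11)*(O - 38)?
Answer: 6*√626 ≈ 150.12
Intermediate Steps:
G(O) = (-38 + O)*(-11 + O) (G(O) = (-11 + O)*(-38 + O) = (-38 + O)*(-11 + O))
J = 15074 (J = ((418 + 31² - 49*31) - 63) + 15277 = ((418 + 961 - 1519) - 63) + 15277 = (-140 - 63) + 15277 = -203 + 15277 = 15074)
D = 7462 (D = (-25 - 66)*(-82) = -91*(-82) = 7462)
√(J + D) = √(15074 + 7462) = √22536 = 6*√626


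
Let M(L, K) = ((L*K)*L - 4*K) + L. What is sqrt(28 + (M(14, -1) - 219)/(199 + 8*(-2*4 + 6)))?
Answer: sqrt(865041)/183 ≈ 5.0824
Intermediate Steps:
M(L, K) = L - 4*K + K*L**2 (M(L, K) = ((K*L)*L - 4*K) + L = (K*L**2 - 4*K) + L = (-4*K + K*L**2) + L = L - 4*K + K*L**2)
sqrt(28 + (M(14, -1) - 219)/(199 + 8*(-2*4 + 6))) = sqrt(28 + ((14 - 4*(-1) - 1*14**2) - 219)/(199 + 8*(-2*4 + 6))) = sqrt(28 + ((14 + 4 - 1*196) - 219)/(199 + 8*(-8 + 6))) = sqrt(28 + ((14 + 4 - 196) - 219)/(199 + 8*(-2))) = sqrt(28 + (-178 - 219)/(199 - 16)) = sqrt(28 - 397/183) = sqrt(4727/183) = sqrt(865041)/183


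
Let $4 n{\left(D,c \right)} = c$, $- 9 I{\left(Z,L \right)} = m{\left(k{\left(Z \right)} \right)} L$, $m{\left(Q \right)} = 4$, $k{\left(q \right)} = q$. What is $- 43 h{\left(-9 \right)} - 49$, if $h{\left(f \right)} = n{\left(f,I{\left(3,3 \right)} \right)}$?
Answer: $- \frac{104}{3} \approx -34.667$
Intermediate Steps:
$I{\left(Z,L \right)} = - \frac{4 L}{9}$
$n{\left(D,c \right)} = \frac{c}{4}$
$h{\left(f \right)} = - \frac{1}{3}$ ($h{\left(f \right)} = \frac{\left(- \frac{4}{9}\right) 3}{4} = \frac{1}{4} \left(- \frac{4}{3}\right) = - \frac{1}{3}$)
$- 43 h{\left(-9 \right)} - 49 = \left(-43\right) \left(- \frac{1}{3}\right) - 49 = \frac{43}{3} + \left(-59 + 10\right) = \frac{43}{3} - 49 = - \frac{104}{3}$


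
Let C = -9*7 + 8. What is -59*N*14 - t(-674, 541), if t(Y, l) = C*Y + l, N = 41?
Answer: -71477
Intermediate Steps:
C = -55 (C = -63 + 8 = -55)
t(Y, l) = l - 55*Y (t(Y, l) = -55*Y + l = l - 55*Y)
-59*N*14 - t(-674, 541) = -59*41*14 - (541 - 55*(-674)) = -2419*14 - (541 + 37070) = -33866 - 1*37611 = -33866 - 37611 = -71477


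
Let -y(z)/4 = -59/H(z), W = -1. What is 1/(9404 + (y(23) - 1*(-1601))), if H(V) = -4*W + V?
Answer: 27/297371 ≈ 9.0796e-5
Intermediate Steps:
H(V) = 4 + V (H(V) = -4*(-1) + V = 4 + V)
y(z) = 236/(4 + z) (y(z) = -(-236)/(4 + z) = 236/(4 + z))
1/(9404 + (y(23) - 1*(-1601))) = 1/(9404 + (236/(4 + 23) - 1*(-1601))) = 1/(9404 + (236/27 + 1601)) = 1/(9404 + 43463/27) = 1/(297371/27) = 27/297371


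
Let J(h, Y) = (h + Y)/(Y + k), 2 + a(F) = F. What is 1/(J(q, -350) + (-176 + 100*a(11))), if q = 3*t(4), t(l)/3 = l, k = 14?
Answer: 168/121789 ≈ 0.0013794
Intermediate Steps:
a(F) = -2 + F
t(l) = 3*l
q = 36 (q = 3*(3*4) = 3*12 = 36)
J(h, Y) = (Y + h)/(14 + Y) (J(h, Y) = (h + Y)/(Y + 14) = (Y + h)/(14 + Y))
1/(J(q, -350) + (-176 + 100*a(11))) = 1/((-350 + 36)/(14 - 350) + (-176 + 100*(-2 + 11))) = 1/(-314/(-336) + (-176 + 100*9)) = 1/(-1/336*(-314) + (-176 + 900)) = 1/(157/168 + 724) = 1/(121789/168) = 168/121789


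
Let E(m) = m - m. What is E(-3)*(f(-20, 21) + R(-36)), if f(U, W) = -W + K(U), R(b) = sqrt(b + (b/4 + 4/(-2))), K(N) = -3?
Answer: 0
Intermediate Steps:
E(m) = 0
R(b) = sqrt(-2 + 5*b/4) (R(b) = sqrt(b + (b*(1/4) + 4*(-1/2))) = sqrt(b + (b/4 - 2)) = sqrt(b + (-2 + b/4)) = sqrt(-2 + 5*b/4))
f(U, W) = -3 - W (f(U, W) = -W - 3 = -3 - W)
E(-3)*(f(-20, 21) + R(-36)) = 0*((-3 - 1*21) + sqrt(-8 + 5*(-36))/2) = 0*((-3 - 21) + sqrt(-8 - 180)/2) = 0*(-24 + sqrt(-188)/2) = 0*(-24 + (2*I*sqrt(47))/2) = 0*(-24 + I*sqrt(47)) = 0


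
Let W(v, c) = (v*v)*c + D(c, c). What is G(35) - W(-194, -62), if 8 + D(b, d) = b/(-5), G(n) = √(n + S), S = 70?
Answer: 11667138/5 + √105 ≈ 2.3334e+6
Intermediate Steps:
G(n) = √(70 + n) (G(n) = √(n + 70) = √(70 + n))
D(b, d) = -8 - b/5 (D(b, d) = -8 + b/(-5) = -8 + b*(-⅕) = -8 - b/5)
W(v, c) = -8 - c/5 + c*v² (W(v, c) = (v*v)*c + (-8 - c/5) = v²*c + (-8 - c/5) = c*v² + (-8 - c/5) = -8 - c/5 + c*v²)
G(35) - W(-194, -62) = √(70 + 35) - (-8 - ⅕*(-62) - 62*(-194)²) = √105 - (-8 + 62/5 - 62*37636) = √105 - (-8 + 62/5 - 2333432) = √105 - 1*(-11667138/5) = √105 + 11667138/5 = 11667138/5 + √105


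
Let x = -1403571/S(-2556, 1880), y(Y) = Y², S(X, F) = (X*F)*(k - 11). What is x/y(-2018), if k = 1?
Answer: -467857/65228856902400 ≈ -7.1725e-9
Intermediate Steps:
S(X, F) = -10*F*X (S(X, F) = (X*F)*(1 - 11) = (F*X)*(-10) = -10*F*X)
x = -467857/16017600 (x = -1403571/((-10*1880*(-2556))) = -1403571/48052800 = -1403571*1/48052800 = -467857/16017600 ≈ -0.029209)
x/y(-2018) = -467857/(16017600*((-2018)²)) = -467857/16017600/4072324 = -467857/16017600*1/4072324 = -467857/65228856902400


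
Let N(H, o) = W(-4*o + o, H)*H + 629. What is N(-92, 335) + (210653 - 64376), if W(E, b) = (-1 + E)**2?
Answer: -92960406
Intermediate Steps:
N(H, o) = 629 + H*(-1 - 3*o)**2 (N(H, o) = (-1 + (-4*o + o))**2*H + 629 = (-1 - 3*o)**2*H + 629 = H*(-1 - 3*o)**2 + 629 = 629 + H*(-1 - 3*o)**2)
N(-92, 335) + (210653 - 64376) = (629 - 92*(1 + 3*335)**2) + (210653 - 64376) = (629 - 92*(1 + 1005)**2) + 146277 = (629 - 92*1006**2) + 146277 = (629 - 92*1012036) + 146277 = (629 - 93107312) + 146277 = -93106683 + 146277 = -92960406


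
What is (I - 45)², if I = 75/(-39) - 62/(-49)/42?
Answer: 393488980369/178944129 ≈ 2198.9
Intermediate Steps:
I = -25322/13377 (I = 75*(-1/39) - 62*(-1/49)*(1/42) = -25/13 + (62/49)*(1/42) = -25/13 + 31/1029 = -25322/13377 ≈ -1.8930)
(I - 45)² = (-25322/13377 - 45)² = (-627287/13377)² = 393488980369/178944129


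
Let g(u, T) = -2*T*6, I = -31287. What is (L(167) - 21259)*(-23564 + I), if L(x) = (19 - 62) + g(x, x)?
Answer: 1278357406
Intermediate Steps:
g(u, T) = -12*T
L(x) = -43 - 12*x (L(x) = (19 - 62) - 12*x = -43 - 12*x)
(L(167) - 21259)*(-23564 + I) = ((-43 - 12*167) - 21259)*(-23564 - 31287) = ((-43 - 2004) - 21259)*(-54851) = (-2047 - 21259)*(-54851) = -23306*(-54851) = 1278357406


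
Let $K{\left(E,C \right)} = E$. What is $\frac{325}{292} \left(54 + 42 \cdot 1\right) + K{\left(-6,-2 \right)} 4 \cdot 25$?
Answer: $- \frac{36000}{73} \approx -493.15$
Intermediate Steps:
$\frac{325}{292} \left(54 + 42 \cdot 1\right) + K{\left(-6,-2 \right)} 4 \cdot 25 = \frac{325}{292} \left(54 + 42 \cdot 1\right) + \left(-6\right) 4 \cdot 25 = 325 \cdot \frac{1}{292} \left(54 + 42\right) - 600 = \frac{325}{292} \cdot 96 - 600 = \frac{7800}{73} - 600 = - \frac{36000}{73}$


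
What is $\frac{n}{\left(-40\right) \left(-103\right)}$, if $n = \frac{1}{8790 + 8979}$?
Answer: $\frac{1}{73208280} \approx 1.366 \cdot 10^{-8}$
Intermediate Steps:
$n = \frac{1}{17769} \approx 5.6278 \cdot 10^{-5}$
$\frac{n}{\left(-40\right) \left(-103\right)} = \frac{1}{17769 \left(\left(-40\right) \left(-103\right)\right)} = \frac{1}{17769 \cdot 4120} = \frac{1}{17769} \cdot \frac{1}{4120} = \frac{1}{73208280}$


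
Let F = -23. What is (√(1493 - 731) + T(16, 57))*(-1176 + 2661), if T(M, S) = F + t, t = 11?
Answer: -17820 + 1485*√762 ≈ 23172.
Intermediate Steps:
T(M, S) = -12 (T(M, S) = -23 + 11 = -12)
(√(1493 - 731) + T(16, 57))*(-1176 + 2661) = (√(1493 - 731) - 12)*(-1176 + 2661) = (√762 - 12)*1485 = (-12 + √762)*1485 = -17820 + 1485*√762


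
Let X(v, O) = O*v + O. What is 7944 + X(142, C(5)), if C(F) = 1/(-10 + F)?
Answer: 39577/5 ≈ 7915.4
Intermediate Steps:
X(v, O) = O + O*v
7944 + X(142, C(5)) = 7944 + (1 + 142)/(-10 + 5) = 7944 + 143/(-5) = 7944 - ⅕*143 = 7944 - 143/5 = 39577/5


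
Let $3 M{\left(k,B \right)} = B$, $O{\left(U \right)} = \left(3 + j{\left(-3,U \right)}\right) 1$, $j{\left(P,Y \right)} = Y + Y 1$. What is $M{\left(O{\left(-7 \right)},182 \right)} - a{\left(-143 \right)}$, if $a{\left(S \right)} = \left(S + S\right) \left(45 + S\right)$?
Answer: $- \frac{83902}{3} \approx -27967.0$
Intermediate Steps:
$j{\left(P,Y \right)} = 2 Y$ ($j{\left(P,Y \right)} = Y + Y = 2 Y$)
$O{\left(U \right)} = 3 + 2 U$ ($O{\left(U \right)} = \left(3 + 2 U\right) 1 = 3 + 2 U$)
$a{\left(S \right)} = 2 S \left(45 + S\right)$
$M{\left(k,B \right)} = \frac{B}{3}$
$M{\left(O{\left(-7 \right)},182 \right)} - a{\left(-143 \right)} = \frac{1}{3} \cdot 182 - 2 \left(-143\right) \left(45 - 143\right) = \frac{182}{3} - 2 \left(-143\right) \left(-98\right) = \frac{182}{3} - 28028 = - \frac{83902}{3}$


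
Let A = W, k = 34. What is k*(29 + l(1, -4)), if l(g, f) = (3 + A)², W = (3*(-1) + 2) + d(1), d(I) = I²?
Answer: 1292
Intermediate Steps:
W = 0 (W = (3*(-1) + 2) + 1² = (-3 + 2) + 1 = -1 + 1 = 0)
A = 0
l(g, f) = 9 (l(g, f) = (3 + 0)² = 3² = 9)
k*(29 + l(1, -4)) = 34*(29 + 9) = 34*38 = 1292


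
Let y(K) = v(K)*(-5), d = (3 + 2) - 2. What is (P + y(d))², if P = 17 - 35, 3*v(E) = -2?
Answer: 1936/9 ≈ 215.11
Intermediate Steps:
d = 3 (d = 5 - 2 = 3)
v(E) = -⅔ (v(E) = (⅓)*(-2) = -⅔)
y(K) = 10/3 (y(K) = -⅔*(-5) = 10/3)
P = -18
(P + y(d))² = (-18 + 10/3)² = (-44/3)² = 1936/9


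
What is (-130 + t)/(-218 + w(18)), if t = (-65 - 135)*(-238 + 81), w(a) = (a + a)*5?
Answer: -15635/19 ≈ -822.89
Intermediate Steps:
w(a) = 10*a (w(a) = (2*a)*5 = 10*a)
t = 31400 (t = -200*(-157) = 31400)
(-130 + t)/(-218 + w(18)) = (-130 + 31400)/(-218 + 10*18) = 31270/(-218 + 180) = 31270/(-38) = 31270*(-1/38) = -15635/19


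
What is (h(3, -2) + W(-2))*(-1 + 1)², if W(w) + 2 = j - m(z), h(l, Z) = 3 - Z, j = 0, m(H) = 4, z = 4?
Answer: 0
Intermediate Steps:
W(w) = -6 (W(w) = -2 + (0 - 1*4) = -2 + (0 - 4) = -2 - 4 = -6)
(h(3, -2) + W(-2))*(-1 + 1)² = ((3 - 1*(-2)) - 6)*(-1 + 1)² = ((3 + 2) - 6)*0² = (5 - 6)*0 = -1*0 = 0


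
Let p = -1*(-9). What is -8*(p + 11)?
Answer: -160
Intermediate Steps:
p = 9
-8*(p + 11) = -8*(9 + 11) = -8*20 = -160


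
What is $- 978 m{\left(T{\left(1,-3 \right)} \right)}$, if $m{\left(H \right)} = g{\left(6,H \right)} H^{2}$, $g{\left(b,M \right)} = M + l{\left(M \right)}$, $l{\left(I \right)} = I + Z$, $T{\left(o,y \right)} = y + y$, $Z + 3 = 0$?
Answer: $528120$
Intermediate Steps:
$Z = -3$ ($Z = -3 + 0 = -3$)
$T{\left(o,y \right)} = 2 y$
$l{\left(I \right)} = -3 + I$ ($l{\left(I \right)} = I - 3 = -3 + I$)
$g{\left(b,M \right)} = -3 + 2 M$ ($g{\left(b,M \right)} = M + \left(-3 + M\right) = -3 + 2 M$)
$m{\left(H \right)} = H^{2} \left(-3 + 2 H\right)$ ($m{\left(H \right)} = \left(-3 + 2 H\right) H^{2} = H^{2} \left(-3 + 2 H\right)$)
$- 978 m{\left(T{\left(1,-3 \right)} \right)} = - 978 \left(2 \left(-3\right)\right)^{2} \left(-3 + 2 \cdot 2 \left(-3\right)\right) = - 978 \left(-6\right)^{2} \left(-3 + 2 \left(-6\right)\right) = - 978 \cdot 36 \left(-3 - 12\right) = - 978 \cdot 36 \left(-15\right) = \left(-978\right) \left(-540\right) = 528120$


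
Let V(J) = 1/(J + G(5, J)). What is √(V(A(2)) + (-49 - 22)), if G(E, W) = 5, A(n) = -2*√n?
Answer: √(-354 + 142*√2)/√(5 - 2*√2) ≈ 8.3988*I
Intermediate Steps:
V(J) = 1/(5 + J) (V(J) = 1/(J + 5) = 1/(5 + J))
√(V(A(2)) + (-49 - 22)) = √(1/(5 - 2*√2) + (-49 - 22)) = √(1/(5 - 2*√2) - 71) = √(-71 + 1/(5 - 2*√2))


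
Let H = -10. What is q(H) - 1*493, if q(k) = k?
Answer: -503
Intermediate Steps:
q(H) - 1*493 = -10 - 1*493 = -10 - 493 = -503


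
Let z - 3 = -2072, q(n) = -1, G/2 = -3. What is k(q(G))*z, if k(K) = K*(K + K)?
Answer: -4138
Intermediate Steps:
G = -6 (G = 2*(-3) = -6)
z = -2069 (z = 3 - 2072 = -2069)
k(K) = 2*K**2 (k(K) = K*(2*K) = 2*K**2)
k(q(G))*z = (2*(-1)**2)*(-2069) = (2*1)*(-2069) = 2*(-2069) = -4138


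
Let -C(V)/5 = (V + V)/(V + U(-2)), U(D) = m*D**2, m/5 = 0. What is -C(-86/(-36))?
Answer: 10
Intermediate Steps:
m = 0 (m = 5*0 = 0)
U(D) = 0 (U(D) = 0*D**2 = 0)
C(V) = -10 (C(V) = -5*(V + V)/(V + 0) = -5*2*V/V = -5*2 = -10)
-C(-86/(-36)) = -1*(-10) = 10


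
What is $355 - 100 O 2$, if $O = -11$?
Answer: $2555$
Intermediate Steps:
$355 - 100 O 2 = 355 - 100 \left(\left(-11\right) 2\right) = 355 - -2200 = 355 + 2200 = 2555$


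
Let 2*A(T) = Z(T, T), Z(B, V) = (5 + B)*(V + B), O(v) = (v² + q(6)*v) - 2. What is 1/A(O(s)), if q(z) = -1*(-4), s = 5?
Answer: 1/2064 ≈ 0.00048450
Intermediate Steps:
q(z) = 4
O(v) = -2 + v² + 4*v (O(v) = (v² + 4*v) - 2 = -2 + v² + 4*v)
Z(B, V) = (5 + B)*(B + V)
A(T) = T² + 5*T (A(T) = (T² + 5*T + 5*T + T*T)/2 = (T² + 5*T + 5*T + T²)/2 = (2*T² + 10*T)/2 = T² + 5*T)
1/A(O(s)) = 1/((-2 + 5² + 4*5)*(5 + (-2 + 5² + 4*5))) = 1/((-2 + 25 + 20)*(5 + (-2 + 25 + 20))) = 1/(43*(5 + 43)) = 1/(43*48) = 1/2064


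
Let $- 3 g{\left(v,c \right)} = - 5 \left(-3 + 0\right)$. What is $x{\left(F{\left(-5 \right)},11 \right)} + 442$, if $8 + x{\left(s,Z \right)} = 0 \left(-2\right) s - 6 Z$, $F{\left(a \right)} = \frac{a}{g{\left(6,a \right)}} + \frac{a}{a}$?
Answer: $368$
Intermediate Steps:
$g{\left(v,c \right)} = -5$ ($g{\left(v,c \right)} = - \frac{\left(-5\right) \left(-3 + 0\right)}{3} = - \frac{\left(-5\right) \left(-3\right)}{3} = \left(- \frac{1}{3}\right) 15 = -5$)
$F{\left(a \right)} = 1 - \frac{a}{5}$ ($F{\left(a \right)} = \frac{a}{-5} + \frac{a}{a} = a \left(- \frac{1}{5}\right) + 1 = - \frac{a}{5} + 1 = 1 - \frac{a}{5}$)
$x{\left(s,Z \right)} = -8 - 6 Z$ ($x{\left(s,Z \right)} = -8 - \left(6 Z - 0 \left(-2\right) s\right) = -8 + \left(0 s - 6 Z\right) = -8 + \left(0 - 6 Z\right) = -8 - 6 Z$)
$x{\left(F{\left(-5 \right)},11 \right)} + 442 = \left(-8 - 66\right) + 442 = -74 + 442 = 368$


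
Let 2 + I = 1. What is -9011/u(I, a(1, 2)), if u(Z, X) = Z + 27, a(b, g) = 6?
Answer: -9011/26 ≈ -346.58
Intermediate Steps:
I = -1 (I = -2 + 1 = -1)
u(Z, X) = 27 + Z
-9011/u(I, a(1, 2)) = -9011/(27 - 1) = -9011/26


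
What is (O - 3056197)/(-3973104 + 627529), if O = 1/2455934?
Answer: 7505818122997/8216511392050 ≈ 0.91350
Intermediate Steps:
O = 1/2455934 ≈ 4.0718e-7
(O - 3056197)/(-3973104 + 627529) = (1/2455934 - 3056197)/(-3973104 + 627529) = -7505818122997/2455934/(-3345575) = -7505818122997/2455934*(-1/3345575) = 7505818122997/8216511392050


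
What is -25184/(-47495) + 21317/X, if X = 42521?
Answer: 2083299779/2019534895 ≈ 1.0316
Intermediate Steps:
-25184/(-47495) + 21317/X = -25184/(-47495) + 21317/42521 = -25184*(-1/47495) + 21317*(1/42521) = 25184/47495 + 21317/42521 = 2083299779/2019534895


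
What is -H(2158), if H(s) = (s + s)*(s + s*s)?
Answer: -20108770552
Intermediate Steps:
H(s) = 2*s*(s + s²) (H(s) = (2*s)*(s + s²) = 2*s*(s + s²))
-H(2158) = -2*2158²*(1 + 2158) = -2*4656964*2159 = -1*20108770552 = -20108770552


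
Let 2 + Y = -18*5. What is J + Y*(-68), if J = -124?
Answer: 6132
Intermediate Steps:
Y = -92 (Y = -2 - 18*5 = -2 - 90 = -92)
J + Y*(-68) = -124 - 92*(-68) = -124 + 6256 = 6132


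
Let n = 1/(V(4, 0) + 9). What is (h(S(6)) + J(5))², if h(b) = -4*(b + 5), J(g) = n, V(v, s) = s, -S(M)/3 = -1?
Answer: 82369/81 ≈ 1016.9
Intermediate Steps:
S(M) = 3 (S(M) = -3*(-1) = 3)
n = ⅑ (n = 1/(0 + 9) = 1/9 = ⅑ ≈ 0.11111)
J(g) = ⅑
h(b) = -20 - 4*b (h(b) = -4*(5 + b) = -20 - 4*b)
(h(S(6)) + J(5))² = ((-20 - 4*3) + ⅑)² = ((-20 - 12) + ⅑)² = (-32 + ⅑)² = (-287/9)² = 82369/81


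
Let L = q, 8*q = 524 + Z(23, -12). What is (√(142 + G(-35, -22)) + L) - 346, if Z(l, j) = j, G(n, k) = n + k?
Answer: -282 + √85 ≈ -272.78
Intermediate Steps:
G(n, k) = k + n
q = 64 (q = (524 - 12)/8 = (⅛)*512 = 64)
L = 64
(√(142 + G(-35, -22)) + L) - 346 = (√(142 + (-22 - 35)) + 64) - 346 = (√(142 - 57) + 64) - 346 = (√85 + 64) - 346 = (64 + √85) - 346 = -282 + √85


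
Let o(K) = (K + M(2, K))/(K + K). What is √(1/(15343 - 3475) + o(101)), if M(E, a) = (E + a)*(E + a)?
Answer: √19044809070747/599334 ≈ 7.2815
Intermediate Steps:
M(E, a) = (E + a)²
o(K) = (K + (2 + K)²)/(2*K) (o(K) = (K + (2 + K)²)/(K + K) = (K + (2 + K)²)/((2*K)) = (K + (2 + K)²)*(1/(2*K)) = (K + (2 + K)²)/(2*K))
√(1/(15343 - 3475) + o(101)) = √(1/(15343 - 3475) + (½)*(101 + (2 + 101)²)/101) = √(1/11868 + (½)*(1/101)*(101 + 103²)) = √(1/11868 + (½)*(1/101)*(101 + 10609)) = √(1/11868 + (½)*(1/101)*10710) = √(1/11868 + 5355/101) = √(63553241/1198668) = √19044809070747/599334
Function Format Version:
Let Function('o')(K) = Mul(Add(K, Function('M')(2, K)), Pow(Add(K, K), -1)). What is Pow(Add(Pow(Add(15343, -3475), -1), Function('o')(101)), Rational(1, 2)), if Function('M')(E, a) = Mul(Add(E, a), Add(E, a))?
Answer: Mul(Rational(1, 599334), Pow(19044809070747, Rational(1, 2))) ≈ 7.2815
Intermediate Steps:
Function('M')(E, a) = Pow(Add(E, a), 2)
Function('o')(K) = Mul(Rational(1, 2), Pow(K, -1), Add(K, Pow(Add(2, K), 2))) (Function('o')(K) = Mul(Add(K, Pow(Add(2, K), 2)), Pow(Add(K, K), -1)) = Mul(Add(K, Pow(Add(2, K), 2)), Pow(Mul(2, K), -1)) = Mul(Add(K, Pow(Add(2, K), 2)), Mul(Rational(1, 2), Pow(K, -1))) = Mul(Rational(1, 2), Pow(K, -1), Add(K, Pow(Add(2, K), 2))))
Pow(Add(Pow(Add(15343, -3475), -1), Function('o')(101)), Rational(1, 2)) = Pow(Add(Pow(Add(15343, -3475), -1), Mul(Rational(1, 2), Pow(101, -1), Add(101, Pow(Add(2, 101), 2)))), Rational(1, 2)) = Pow(Add(Pow(11868, -1), Mul(Rational(1, 2), Rational(1, 101), Add(101, Pow(103, 2)))), Rational(1, 2)) = Pow(Add(Rational(1, 11868), Mul(Rational(1, 2), Rational(1, 101), Add(101, 10609))), Rational(1, 2)) = Pow(Add(Rational(1, 11868), Mul(Rational(1, 2), Rational(1, 101), 10710)), Rational(1, 2)) = Pow(Add(Rational(1, 11868), Rational(5355, 101)), Rational(1, 2)) = Pow(Rational(63553241, 1198668), Rational(1, 2)) = Mul(Rational(1, 599334), Pow(19044809070747, Rational(1, 2)))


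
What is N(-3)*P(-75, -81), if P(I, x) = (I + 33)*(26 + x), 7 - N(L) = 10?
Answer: -6930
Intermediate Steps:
N(L) = -3 (N(L) = 7 - 1*10 = 7 - 10 = -3)
P(I, x) = (26 + x)*(33 + I) (P(I, x) = (33 + I)*(26 + x) = (26 + x)*(33 + I))
N(-3)*P(-75, -81) = -3*(858 + 26*(-75) + 33*(-81) - 75*(-81)) = -3*(858 - 1950 - 2673 + 6075) = -3*2310 = -6930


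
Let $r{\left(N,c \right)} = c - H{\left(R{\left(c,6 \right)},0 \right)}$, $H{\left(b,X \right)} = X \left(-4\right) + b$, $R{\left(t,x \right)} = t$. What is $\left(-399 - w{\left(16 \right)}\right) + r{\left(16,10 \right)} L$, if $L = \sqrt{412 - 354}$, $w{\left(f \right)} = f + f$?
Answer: $-431$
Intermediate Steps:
$w{\left(f \right)} = 2 f$
$H{\left(b,X \right)} = b - 4 X$ ($H{\left(b,X \right)} = - 4 X + b = b - 4 X$)
$L = \sqrt{58} \approx 7.6158$
$r{\left(N,c \right)} = 0$ ($r{\left(N,c \right)} = c - \left(c - 0\right) = c - \left(c + 0\right) = c - c = 0$)
$\left(-399 - w{\left(16 \right)}\right) + r{\left(16,10 \right)} L = \left(-399 - 2 \cdot 16\right) + 0 \sqrt{58} = \left(-399 - 32\right) + 0 = -431 + 0 = -431$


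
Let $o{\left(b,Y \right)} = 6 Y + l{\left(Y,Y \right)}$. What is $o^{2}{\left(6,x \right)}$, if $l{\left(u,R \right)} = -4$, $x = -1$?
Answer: $100$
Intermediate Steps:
$o{\left(b,Y \right)} = -4 + 6 Y$ ($o{\left(b,Y \right)} = 6 Y - 4 = -4 + 6 Y$)
$o^{2}{\left(6,x \right)} = \left(-4 + 6 \left(-1\right)\right)^{2} = \left(-4 - 6\right)^{2} = \left(-10\right)^{2} = 100$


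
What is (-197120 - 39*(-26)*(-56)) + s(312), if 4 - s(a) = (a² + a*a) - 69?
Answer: -448519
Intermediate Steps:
s(a) = 73 - 2*a² (s(a) = 4 - ((a² + a*a) - 69) = 4 - ((a² + a²) - 69) = 4 - (2*a² - 69) = 4 - (-69 + 2*a²) = 4 + (69 - 2*a²) = 73 - 2*a²)
(-197120 - 39*(-26)*(-56)) + s(312) = (-197120 - 39*(-26)*(-56)) + (73 - 2*312²) = (-197120 + 1014*(-56)) + (73 - 2*97344) = (-197120 - 56784) + (73 - 194688) = -253904 - 194615 = -448519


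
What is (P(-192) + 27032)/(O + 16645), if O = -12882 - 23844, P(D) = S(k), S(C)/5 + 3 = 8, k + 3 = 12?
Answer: -27057/20081 ≈ -1.3474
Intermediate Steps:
k = 9 (k = -3 + 12 = 9)
S(C) = 25 (S(C) = -15 + 5*8 = -15 + 40 = 25)
P(D) = 25
O = -36726
(P(-192) + 27032)/(O + 16645) = (25 + 27032)/(-36726 + 16645) = 27057/(-20081) = 27057*(-1/20081) = -27057/20081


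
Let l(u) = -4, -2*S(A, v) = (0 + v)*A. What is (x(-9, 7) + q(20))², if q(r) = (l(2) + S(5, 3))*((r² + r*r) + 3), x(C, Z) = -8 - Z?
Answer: 342213001/4 ≈ 8.5553e+7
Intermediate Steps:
S(A, v) = -A*v/2 (S(A, v) = -(0 + v)*A/2 = -v*A/2 = -A*v/2)
q(r) = -69/2 - 23*r² (q(r) = (-4 - ½*5*3)*((r² + r*r) + 3) = (-4 - 15/2)*((r² + r²) + 3) = -23*(2*r² + 3)/2 = -23*(3 + 2*r²)/2 = -69/2 - 23*r²)
(x(-9, 7) + q(20))² = ((-8 - 1*7) + (-69/2 - 23*20²))² = ((-8 - 7) + (-69/2 - 23*400))² = (-15 + (-69/2 - 9200))² = (-15 - 18469/2)² = (-18499/2)² = 342213001/4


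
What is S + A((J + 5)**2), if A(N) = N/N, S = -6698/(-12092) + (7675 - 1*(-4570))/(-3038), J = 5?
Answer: -366865/148127 ≈ -2.4767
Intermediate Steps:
S = -514992/148127 (S = -6698*(-1/12092) + (7675 + 4570)*(-1/3038) = 3349/6046 + 12245*(-1/3038) = 3349/6046 - 395/98 = -514992/148127 ≈ -3.4767)
A(N) = 1
S + A((J + 5)**2) = -514992/148127 + 1 = -366865/148127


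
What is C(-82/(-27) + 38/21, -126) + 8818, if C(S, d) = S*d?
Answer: 24622/3 ≈ 8207.3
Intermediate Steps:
C(-82/(-27) + 38/21, -126) + 8818 = (-82/(-27) + 38/21)*(-126) + 8818 = (-82*(-1/27) + 38*(1/21))*(-126) + 8818 = (82/27 + 38/21)*(-126) + 8818 = (916/189)*(-126) + 8818 = -1832/3 + 8818 = 24622/3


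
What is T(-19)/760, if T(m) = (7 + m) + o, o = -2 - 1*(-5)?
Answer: -9/760 ≈ -0.011842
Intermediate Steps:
o = 3 (o = -2 + 5 = 3)
T(m) = 10 + m (T(m) = (7 + m) + 3 = 10 + m)
T(-19)/760 = (10 - 19)/760 = -9*1/760 = -9/760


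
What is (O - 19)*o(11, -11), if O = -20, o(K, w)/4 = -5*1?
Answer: 780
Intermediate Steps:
o(K, w) = -20 (o(K, w) = 4*(-5*1) = 4*(-5) = -20)
(O - 19)*o(11, -11) = (-20 - 19)*(-20) = -39*(-20) = 780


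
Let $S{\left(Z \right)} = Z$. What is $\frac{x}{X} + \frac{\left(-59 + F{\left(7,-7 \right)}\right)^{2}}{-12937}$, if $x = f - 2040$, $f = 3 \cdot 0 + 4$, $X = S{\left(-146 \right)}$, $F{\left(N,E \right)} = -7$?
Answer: $\frac{12851878}{944401} \approx 13.608$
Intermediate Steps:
$X = -146$
$f = 4$ ($f = 0 + 4 = 4$)
$x = -2036$ ($x = 4 - 2040 = -2036$)
$\frac{x}{X} + \frac{\left(-59 + F{\left(7,-7 \right)}\right)^{2}}{-12937} = - \frac{2036}{-146} + \frac{\left(-59 - 7\right)^{2}}{-12937} = \left(-2036\right) \left(- \frac{1}{146}\right) + \left(-66\right)^{2} \left(- \frac{1}{12937}\right) = \frac{1018}{73} + 4356 \left(- \frac{1}{12937}\right) = \frac{1018}{73} - \frac{4356}{12937} = \frac{12851878}{944401}$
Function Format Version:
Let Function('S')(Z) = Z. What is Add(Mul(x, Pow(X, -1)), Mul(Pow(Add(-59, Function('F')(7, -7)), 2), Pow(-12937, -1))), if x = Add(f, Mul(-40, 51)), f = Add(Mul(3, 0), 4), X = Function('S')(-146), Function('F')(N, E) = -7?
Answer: Rational(12851878, 944401) ≈ 13.608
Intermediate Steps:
X = -146
f = 4 (f = Add(0, 4) = 4)
x = -2036 (x = Add(4, Mul(-40, 51)) = Add(4, -2040) = -2036)
Add(Mul(x, Pow(X, -1)), Mul(Pow(Add(-59, Function('F')(7, -7)), 2), Pow(-12937, -1))) = Add(Mul(-2036, Pow(-146, -1)), Mul(Pow(Add(-59, -7), 2), Pow(-12937, -1))) = Add(Mul(-2036, Rational(-1, 146)), Mul(Pow(-66, 2), Rational(-1, 12937))) = Add(Rational(1018, 73), Mul(4356, Rational(-1, 12937))) = Add(Rational(1018, 73), Rational(-4356, 12937)) = Rational(12851878, 944401)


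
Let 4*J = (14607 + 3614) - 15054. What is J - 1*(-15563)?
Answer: 65419/4 ≈ 16355.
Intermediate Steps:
J = 3167/4 (J = ((14607 + 3614) - 15054)/4 = (18221 - 15054)/4 = (1/4)*3167 = 3167/4 ≈ 791.75)
J - 1*(-15563) = 3167/4 - 1*(-15563) = 3167/4 + 15563 = 65419/4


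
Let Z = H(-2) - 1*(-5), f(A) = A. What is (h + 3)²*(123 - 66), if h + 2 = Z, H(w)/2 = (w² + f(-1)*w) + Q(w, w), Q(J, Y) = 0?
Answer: 18468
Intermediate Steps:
H(w) = -2*w + 2*w² (H(w) = 2*((w² - w) + 0) = 2*(w² - w) = -2*w + 2*w²)
Z = 17 (Z = 2*(-2)*(-1 - 2) - 1*(-5) = 2*(-2)*(-3) + 5 = 12 + 5 = 17)
h = 15 (h = -2 + 17 = 15)
(h + 3)²*(123 - 66) = (15 + 3)²*(123 - 66) = 18²*57 = 324*57 = 18468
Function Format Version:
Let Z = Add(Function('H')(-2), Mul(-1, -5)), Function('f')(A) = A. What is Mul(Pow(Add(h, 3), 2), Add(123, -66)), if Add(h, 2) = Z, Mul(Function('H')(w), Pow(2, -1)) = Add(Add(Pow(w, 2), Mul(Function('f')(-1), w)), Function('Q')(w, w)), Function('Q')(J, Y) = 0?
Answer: 18468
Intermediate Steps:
Function('H')(w) = Add(Mul(-2, w), Mul(2, Pow(w, 2))) (Function('H')(w) = Mul(2, Add(Add(Pow(w, 2), Mul(-1, w)), 0)) = Mul(2, Add(Pow(w, 2), Mul(-1, w))) = Add(Mul(-2, w), Mul(2, Pow(w, 2))))
Z = 17 (Z = Add(Mul(2, -2, Add(-1, -2)), Mul(-1, -5)) = Add(Mul(2, -2, -3), 5) = Add(12, 5) = 17)
h = 15 (h = Add(-2, 17) = 15)
Mul(Pow(Add(h, 3), 2), Add(123, -66)) = Mul(Pow(Add(15, 3), 2), Add(123, -66)) = Mul(Pow(18, 2), 57) = Mul(324, 57) = 18468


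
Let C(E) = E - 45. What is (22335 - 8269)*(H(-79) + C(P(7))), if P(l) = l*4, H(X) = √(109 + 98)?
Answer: -239122 + 42198*√23 ≈ -36748.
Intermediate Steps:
H(X) = 3*√23 (H(X) = √207 = 3*√23)
P(l) = 4*l
C(E) = -45 + E
(22335 - 8269)*(H(-79) + C(P(7))) = (22335 - 8269)*(3*√23 + (-45 + 4*7)) = 14066*(3*√23 + (-45 + 28)) = 14066*(3*√23 - 17) = 14066*(-17 + 3*√23) = -239122 + 42198*√23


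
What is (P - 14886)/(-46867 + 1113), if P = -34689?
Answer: 49575/45754 ≈ 1.0835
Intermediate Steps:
(P - 14886)/(-46867 + 1113) = (-34689 - 14886)/(-46867 + 1113) = -49575/(-45754) = -49575*(-1/45754) = 49575/45754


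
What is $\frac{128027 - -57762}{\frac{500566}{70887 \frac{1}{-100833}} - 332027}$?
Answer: $- \frac{4390008281}{24669989809} \approx -0.17795$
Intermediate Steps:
$\frac{128027 - -57762}{\frac{500566}{70887 \frac{1}{-100833}} - 332027} = \frac{128027 + \left(58089 - 327\right)}{\frac{500566}{70887 \left(- \frac{1}{100833}\right)} - 332027} = \frac{128027 + 57762}{\frac{500566}{- \frac{23629}{33611}} - 332027} = \frac{185789}{500566 \left(- \frac{33611}{23629}\right) - 332027} = \frac{185789}{- \frac{16824523826}{23629} - 332027} = \frac{185789}{- \frac{24669989809}{23629}} = 185789 \left(- \frac{23629}{24669989809}\right) = - \frac{4390008281}{24669989809}$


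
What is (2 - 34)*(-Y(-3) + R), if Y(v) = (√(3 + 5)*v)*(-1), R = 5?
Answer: -160 + 192*√2 ≈ 111.53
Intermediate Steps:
Y(v) = -2*v*√2 (Y(v) = (√8*v)*(-1) = ((2*√2)*v)*(-1) = (2*v*√2)*(-1) = -2*v*√2)
(2 - 34)*(-Y(-3) + R) = (2 - 34)*(-(-2)*(-3)*√2 + 5) = -32*(-6*√2 + 5) = -32*(5 - 6*√2) = -160 + 192*√2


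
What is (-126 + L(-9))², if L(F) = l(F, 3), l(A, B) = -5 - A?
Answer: 14884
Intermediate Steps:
L(F) = -5 - F
(-126 + L(-9))² = (-126 + (-5 - 1*(-9)))² = (-126 + (-5 + 9))² = (-126 + 4)² = (-122)² = 14884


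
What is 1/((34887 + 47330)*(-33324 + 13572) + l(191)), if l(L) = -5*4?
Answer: -1/1623950204 ≈ -6.1578e-10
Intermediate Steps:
l(L) = -20
1/((34887 + 47330)*(-33324 + 13572) + l(191)) = 1/((34887 + 47330)*(-33324 + 13572) - 20) = 1/(82217*(-19752) - 20) = 1/(-1623950184 - 20) = 1/(-1623950204) = -1/1623950204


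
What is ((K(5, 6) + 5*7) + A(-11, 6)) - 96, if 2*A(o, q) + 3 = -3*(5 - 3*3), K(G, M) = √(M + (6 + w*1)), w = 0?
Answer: -113/2 + 2*√3 ≈ -53.036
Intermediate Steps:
K(G, M) = √(6 + M) (K(G, M) = √(M + (6 + 0*1)) = √(M + (6 + 0)) = √(M + 6) = √(6 + M))
A(o, q) = 9/2 (A(o, q) = -3/2 + (-3*(5 - 3*3))/2 = -3/2 + (-3*(5 - 9))/2 = -3/2 + (-3*(-4))/2 = -3/2 + (½)*12 = -3/2 + 6 = 9/2)
((K(5, 6) + 5*7) + A(-11, 6)) - 96 = ((√(6 + 6) + 5*7) + 9/2) - 96 = ((√12 + 35) + 9/2) - 96 = ((2*√3 + 35) + 9/2) - 96 = ((35 + 2*√3) + 9/2) - 96 = (79/2 + 2*√3) - 96 = -113/2 + 2*√3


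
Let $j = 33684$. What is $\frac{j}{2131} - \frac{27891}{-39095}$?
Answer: $\frac{1376311701}{83311445} \approx 16.52$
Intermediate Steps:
$\frac{j}{2131} - \frac{27891}{-39095} = \frac{33684}{2131} - \frac{27891}{-39095} = 33684 \cdot \frac{1}{2131} - - \frac{27891}{39095} = \frac{33684}{2131} + \frac{27891}{39095} = \frac{1376311701}{83311445}$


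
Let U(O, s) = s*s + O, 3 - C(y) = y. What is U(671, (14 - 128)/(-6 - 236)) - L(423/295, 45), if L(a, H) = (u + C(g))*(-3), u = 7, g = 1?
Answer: 10222667/14641 ≈ 698.22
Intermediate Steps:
C(y) = 3 - y
U(O, s) = O + s**2 (U(O, s) = s**2 + O = O + s**2)
L(a, H) = -27 (L(a, H) = (7 + (3 - 1*1))*(-3) = (7 + (3 - 1))*(-3) = (7 + 2)*(-3) = 9*(-3) = -27)
U(671, (14 - 128)/(-6 - 236)) - L(423/295, 45) = (671 + ((14 - 128)/(-6 - 236))**2) - 1*(-27) = (671 + (-114/(-242))**2) + 27 = (671 + (-114*(-1/242))**2) + 27 = (671 + (57/121)**2) + 27 = (671 + 3249/14641) + 27 = 9827360/14641 + 27 = 10222667/14641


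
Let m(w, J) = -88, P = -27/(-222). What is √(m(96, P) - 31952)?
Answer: 6*I*√890 ≈ 179.0*I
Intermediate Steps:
P = 9/74 (P = -27*(-1/222) = 9/74 ≈ 0.12162)
√(m(96, P) - 31952) = √(-88 - 31952) = √(-32040) = 6*I*√890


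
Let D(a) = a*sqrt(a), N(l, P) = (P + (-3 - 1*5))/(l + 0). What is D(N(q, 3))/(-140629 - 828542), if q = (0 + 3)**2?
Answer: 5*I*sqrt(5)/26167617 ≈ 4.2726e-7*I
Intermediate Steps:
q = 9 (q = 3**2 = 9)
N(l, P) = (-8 + P)/l (N(l, P) = (P + (-3 - 5))/l = (P - 8)/l = (-8 + P)/l)
D(a) = a**(3/2)
D(N(q, 3))/(-140629 - 828542) = ((-8 + 3)/9)**(3/2)/(-140629 - 828542) = ((1/9)*(-5))**(3/2)/(-969171) = -(-5)*I*sqrt(5)/26167617 = 5*I*sqrt(5)/26167617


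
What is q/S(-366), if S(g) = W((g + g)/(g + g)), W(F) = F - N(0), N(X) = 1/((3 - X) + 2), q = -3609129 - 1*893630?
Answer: -22513795/4 ≈ -5.6284e+6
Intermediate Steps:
q = -4502759 (q = -3609129 - 893630 = -4502759)
N(X) = 1/(5 - X)
W(F) = -⅕ + F (W(F) = F - (-1)/(-5 + 0) = F - (-1)/(-5) = F - (-1)*(-1)/5 = F - 1*⅕ = F - ⅕ = -⅕ + F)
S(g) = ⅘ (S(g) = -⅕ + (g + g)/(g + g) = -⅕ + (2*g)/((2*g)) = -⅕ + (2*g)*(1/(2*g)) = -⅕ + 1 = ⅘)
q/S(-366) = -4502759/⅘ = -4502759*5/4 = -22513795/4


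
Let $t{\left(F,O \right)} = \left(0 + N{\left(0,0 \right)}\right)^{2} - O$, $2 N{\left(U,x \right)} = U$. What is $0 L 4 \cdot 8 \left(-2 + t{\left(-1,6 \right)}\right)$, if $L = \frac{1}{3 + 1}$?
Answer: $0$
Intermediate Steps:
$N{\left(U,x \right)} = \frac{U}{2}$
$L = \frac{1}{4} \approx 0.25$
$t{\left(F,O \right)} = - O$ ($t{\left(F,O \right)} = \left(0 + \frac{1}{2} \cdot 0\right)^{2} - O = \left(0 + 0\right)^{2} - O = 0^{2} - O = 0 - O = - O$)
$0 L 4 \cdot 8 \left(-2 + t{\left(-1,6 \right)}\right) = 0 \cdot \frac{1}{4} \cdot 4 \cdot 8 \left(-2 - 6\right) = 0 \cdot 4 \cdot 8 \left(-2 - 6\right) = 0 \cdot 8 \left(-8\right) = 0 \left(-8\right) = 0$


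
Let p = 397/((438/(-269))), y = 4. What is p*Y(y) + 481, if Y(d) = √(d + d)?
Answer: 481 - 106793*√2/219 ≈ -208.63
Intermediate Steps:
Y(d) = √2*√d (Y(d) = √(2*d) = √2*√d)
p = -106793/438 (p = 397/((438*(-1/269))) = 397/(-438/269) = 397*(-269/438) = -106793/438 ≈ -243.82)
p*Y(y) + 481 = -106793*√2*√4/438 + 481 = -106793*√2*2/438 + 481 = -106793*√2/219 + 481 = 481 - 106793*√2/219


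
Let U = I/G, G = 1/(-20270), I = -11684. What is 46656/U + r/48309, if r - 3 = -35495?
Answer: -1050435319732/1430155819515 ≈ -0.73449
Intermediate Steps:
G = -1/20270 ≈ -4.9334e-5
r = -35492 (r = 3 - 35495 = -35492)
U = 236834680 (U = -11684/(-1/20270) = -11684*(-20270) = 236834680)
46656/U + r/48309 = 46656/236834680 - 35492/48309 = 46656*(1/236834680) - 35492*1/48309 = 5832/29604335 - 35492/48309 = -1050435319732/1430155819515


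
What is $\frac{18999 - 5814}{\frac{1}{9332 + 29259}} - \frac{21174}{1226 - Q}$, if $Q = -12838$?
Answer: $\frac{1192679549711}{2344} \approx 5.0882 \cdot 10^{8}$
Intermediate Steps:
$\frac{18999 - 5814}{\frac{1}{9332 + 29259}} - \frac{21174}{1226 - Q} = \frac{18999 - 5814}{\frac{1}{9332 + 29259}} - \frac{21174}{1226 - -12838} = \frac{13185}{\frac{1}{38591}} - \frac{21174}{1226 + 12838} = 13185 \frac{1}{\frac{1}{38591}} - \frac{21174}{14064} = 13185 \cdot 38591 - \frac{3529}{2344} = 508822335 - \frac{3529}{2344} = \frac{1192679549711}{2344}$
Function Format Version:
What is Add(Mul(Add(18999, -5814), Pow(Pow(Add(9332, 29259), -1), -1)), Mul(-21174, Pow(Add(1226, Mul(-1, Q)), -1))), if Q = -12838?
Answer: Rational(1192679549711, 2344) ≈ 5.0882e+8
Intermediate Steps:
Add(Mul(Add(18999, -5814), Pow(Pow(Add(9332, 29259), -1), -1)), Mul(-21174, Pow(Add(1226, Mul(-1, Q)), -1))) = Add(Mul(Add(18999, -5814), Pow(Pow(Add(9332, 29259), -1), -1)), Mul(-21174, Pow(Add(1226, Mul(-1, -12838)), -1))) = Add(Mul(13185, Pow(Pow(38591, -1), -1)), Mul(-21174, Pow(Add(1226, 12838), -1))) = Add(Mul(13185, Pow(Rational(1, 38591), -1)), Mul(-21174, Pow(14064, -1))) = Add(Mul(13185, 38591), Mul(-21174, Rational(1, 14064))) = Add(508822335, Rational(-3529, 2344)) = Rational(1192679549711, 2344)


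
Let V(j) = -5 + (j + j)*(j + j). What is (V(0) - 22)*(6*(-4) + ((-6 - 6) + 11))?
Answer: 675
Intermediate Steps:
V(j) = -5 + 4*j² (V(j) = -5 + (2*j)*(2*j) = -5 + 4*j²)
(V(0) - 22)*(6*(-4) + ((-6 - 6) + 11)) = ((-5 + 4*0²) - 22)*(6*(-4) + ((-6 - 6) + 11)) = ((-5 + 4*0) - 22)*(-24 + (-12 + 11)) = ((-5 + 0) - 22)*(-24 - 1) = (-5 - 22)*(-25) = -27*(-25) = 675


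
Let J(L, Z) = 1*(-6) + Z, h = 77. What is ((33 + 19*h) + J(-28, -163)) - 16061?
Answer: -14734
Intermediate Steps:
J(L, Z) = -6 + Z
((33 + 19*h) + J(-28, -163)) - 16061 = ((33 + 19*77) + (-6 - 163)) - 16061 = ((33 + 1463) - 169) - 16061 = (1496 - 169) - 16061 = 1327 - 16061 = -14734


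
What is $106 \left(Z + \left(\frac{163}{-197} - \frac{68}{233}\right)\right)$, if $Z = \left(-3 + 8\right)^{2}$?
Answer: $\frac{116191900}{45901} \approx 2531.4$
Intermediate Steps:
$Z = 25$ ($Z = 5^{2} = 25$)
$106 \left(Z + \left(\frac{163}{-197} - \frac{68}{233}\right)\right) = 106 \left(25 + \left(\frac{163}{-197} - \frac{68}{233}\right)\right) = 106 \left(25 + \left(163 \left(- \frac{1}{197}\right) - \frac{68}{233}\right)\right) = 106 \left(25 - \frac{51375}{45901}\right) = 106 \cdot \frac{1096150}{45901} = \frac{116191900}{45901}$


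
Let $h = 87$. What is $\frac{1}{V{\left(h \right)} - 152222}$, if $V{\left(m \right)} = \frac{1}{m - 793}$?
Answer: $- \frac{706}{107468733} \approx -6.5694 \cdot 10^{-6}$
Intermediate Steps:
$V{\left(m \right)} = \frac{1}{-793 + m}$
$\frac{1}{V{\left(h \right)} - 152222} = \frac{1}{\frac{1}{-793 + 87} - 152222} = \frac{1}{\frac{1}{-706} - 152222} = \frac{1}{- \frac{1}{706} - 152222} = \frac{1}{- \frac{107468733}{706}} = - \frac{706}{107468733}$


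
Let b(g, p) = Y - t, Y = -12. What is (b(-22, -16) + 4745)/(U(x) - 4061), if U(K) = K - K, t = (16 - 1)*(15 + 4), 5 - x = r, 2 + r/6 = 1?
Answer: -4448/4061 ≈ -1.0953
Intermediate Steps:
r = -6 (r = -12 + 6*1 = -12 + 6 = -6)
x = 11 (x = 5 - 1*(-6) = 5 + 6 = 11)
t = 285 (t = 15*19 = 285)
U(K) = 0
b(g, p) = -297 (b(g, p) = -12 - 1*285 = -12 - 285 = -297)
(b(-22, -16) + 4745)/(U(x) - 4061) = (-297 + 4745)/(0 - 4061) = 4448/(-4061) = 4448*(-1/4061) = -4448/4061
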